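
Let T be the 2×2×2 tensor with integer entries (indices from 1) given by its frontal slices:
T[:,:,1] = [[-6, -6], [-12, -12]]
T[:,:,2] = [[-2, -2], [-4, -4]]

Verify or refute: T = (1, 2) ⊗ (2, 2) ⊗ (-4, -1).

Reconstruct entry (1,1,1) from the claimed factors: Σₗ aₗ[1]bₗ[1]cₗ[1] = (1)·(2)·(-4) = -8, but T[1,1,1] = -6. The claim is false.

No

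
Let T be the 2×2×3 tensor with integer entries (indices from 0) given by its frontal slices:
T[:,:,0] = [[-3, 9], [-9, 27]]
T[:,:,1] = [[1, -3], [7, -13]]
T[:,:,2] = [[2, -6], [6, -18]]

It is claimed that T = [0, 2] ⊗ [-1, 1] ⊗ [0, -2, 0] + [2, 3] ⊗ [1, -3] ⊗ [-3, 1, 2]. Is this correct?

Reconstruct entry (0,0,0) from the claimed factors: Σₗ aₗ[0]bₗ[0]cₗ[0] = (0)·(-1)·(0) + (2)·(1)·(-3) = -6, but T[0,0,0] = -3. The claim is false.

No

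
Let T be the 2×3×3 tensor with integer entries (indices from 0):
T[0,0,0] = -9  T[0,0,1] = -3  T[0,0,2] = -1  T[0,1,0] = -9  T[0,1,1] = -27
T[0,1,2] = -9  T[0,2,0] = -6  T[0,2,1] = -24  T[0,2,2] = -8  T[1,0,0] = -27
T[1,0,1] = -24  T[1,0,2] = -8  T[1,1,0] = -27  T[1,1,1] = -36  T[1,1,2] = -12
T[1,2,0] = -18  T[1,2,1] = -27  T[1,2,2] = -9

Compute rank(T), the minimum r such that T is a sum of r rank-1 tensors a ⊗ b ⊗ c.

2

Lower bound: the mode-3 unfolding of T (rows indexed by k, columns by (i,j) = (0,0), (0,1), (0,2), (1,0), (1,1), (1,2)) is [[-9, -9, -6, -27, -27, -18], [-3, -27, -24, -24, -36, -27], [-1, -9, -8, -8, -12, -9]].
There the 2×2 minor on rows k ∈ {0, 1}, columns (i,j) ∈ {(0,0), (0,1)} is det [[-9, -9], [-3, -27]] = 216 ≠ 0, so this unfolding has rank ≥ 2; CP rank is at least every unfolding rank, so rank(T) ≥ 2. (This is only a lower bound: in general the CP rank may exceed every unfolding rank, so we still need to exhibit 2 rank-1 terms summing to T.)
Upper bound — finding two terms. Write S_k = T[:,:,k] for the frontal slices: S₀ = [[-9, -9, -6], [-27, -27, -18]], S₁ = [[-3, -27, -24], [-24, -36, -27]], S₂ = [[-1, -9, -8], [-8, -12, -9]].
If T = a₁ ⊗ b₁ ⊗ c₁ + a₂ ⊗ b₂ ⊗ c₂ then each S_k = c₁[k]·a₁b₁ᵀ + c₂[k]·a₂b₂ᵀ. S₀ and S₁ are linearly independent, so a₁b₁ᵀ and a₂b₂ᵀ must span the same plane of matrices: they are the rank-1 matrices of the form x·S₀ + y·S₁.
The 2×2 minor of x·S₀ + y·S₁ on rows {0,1}, columns {0,1} is −540·xy − 540·y² = (-540)·(y)(x + y), vanishing at (x:y) = (1:0) and (1:-1).
M₁ = S₀ = [[-9, -9, -6], [-27, -27, -18]] = (-3)·[1, 3][3, 3, 2]ᵀ and M₂ = S₀ − S₁ = [[-6, 18, 18], [-3, 9, 9]] = (-3)·[2, 1][1, -3, -3]ᵀ, so take a₁ = [1, 3], b₁ = [3, 3, 2], a₂ = [2, 1], b₂ = [1, -3, -3].
Each slice is an integer combination of E₁ = a₁b₁ᵀ and E₂ = a₂b₂ᵀ: S₀ = −3·E₁, S₁ = −3·E₁ + 3·E₂, S₂ = −E₁ + E₂; reading off coefficients, c₁ = [-3, -3, -1] and c₂ = [0, 3, 1].
Hence T = [1, 3] ⊗ [3, 3, 2] ⊗ [-3, -3, -1] + [2, 1] ⊗ [1, -3, -3] ⊗ [0, 3, 1], so rank(T) ≤ 2.
These bounds meet, so rank(T) = 2.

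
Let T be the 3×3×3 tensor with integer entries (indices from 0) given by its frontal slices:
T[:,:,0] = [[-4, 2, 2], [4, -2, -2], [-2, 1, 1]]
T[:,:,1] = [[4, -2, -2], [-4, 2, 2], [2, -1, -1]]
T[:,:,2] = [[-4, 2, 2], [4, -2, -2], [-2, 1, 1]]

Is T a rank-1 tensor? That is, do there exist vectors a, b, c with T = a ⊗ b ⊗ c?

Yes

If T = a ⊗ b ⊗ c then every fibre of T is a multiple of the corresponding factor, so read the factors off the fibres through the nonzero entry T[0,0,0] = -4.
The mode-1 fibre T[:,0,0] = [-4, 4, -2] gives a = [2, -2, 1] (primitive direction); the mode-2 fibre T[0,:,0] = [-4, 2, 2] gives b = [2, -1, -1]; then c[k] = T[0,0,k] / (a[0]·b[0]) = [-4, 4, -4] / 4 = [-1, 1, -1].
Expanding [2, -2, 1] ⊗ [2, -1, -1] ⊗ [-1, 1, -1] reproduces all 27 entries of T, so T = [2, -2, 1] ⊗ [2, -1, -1] ⊗ [-1, 1, -1] and rank(T) ≤ 1.
Equivalently every frontal slice T[:,:,k] is c[k] times the rank-1 matrix [2, -2, 1] ⊗ [2, -1, -1]. So T has rank 1 (it is nonzero).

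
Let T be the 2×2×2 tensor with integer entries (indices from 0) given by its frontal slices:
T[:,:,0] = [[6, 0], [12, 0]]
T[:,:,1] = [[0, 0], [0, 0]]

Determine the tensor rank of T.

Lower bound: T ≠ 0 (e.g. T[0,0,0] = 6), so rank(T) ≥ 1.
Upper bound: if T = a ⊗ b ⊗ c then every fibre of T is a multiple of the corresponding factor, so read the factors off the fibres through the nonzero entry T[0,0,0] = 6.
The mode-1 fibre T[:,0,0] = [6, 12] gives a = [1, 2] (primitive direction); the mode-2 fibre T[0,:,0] = [6, 0] gives b = [1, 0]; then c[k] = T[0,0,k] / (a[0]·b[0]) = [6, 0] / 1 = [6, 0].
Expanding [1, 2] ⊗ [1, 0] ⊗ [6, 0] reproduces all 8 entries of T, so T = [1, 2] ⊗ [1, 0] ⊗ [6, 0] and rank(T) ≤ 1.
These bounds meet, so rank(T) = 1.

1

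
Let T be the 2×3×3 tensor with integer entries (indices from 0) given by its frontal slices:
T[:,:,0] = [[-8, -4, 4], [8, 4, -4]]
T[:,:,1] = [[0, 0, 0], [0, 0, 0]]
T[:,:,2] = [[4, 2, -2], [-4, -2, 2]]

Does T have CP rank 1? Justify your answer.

Yes

If T = a ⊗ b ⊗ c then every fibre of T is a multiple of the corresponding factor, so read the factors off the fibres through the nonzero entry T[0,0,0] = -8.
The mode-1 fibre T[:,0,0] = [-8, 8] gives a = [1, -1] (primitive direction); the mode-2 fibre T[0,:,0] = [-8, -4, 4] gives b = [2, 1, -1]; then c[k] = T[0,0,k] / (a[0]·b[0]) = [-8, 0, 4] / 2 = [-4, 0, 2].
Expanding [1, -1] ⊗ [2, 1, -1] ⊗ [-4, 0, 2] reproduces all 18 entries of T, so T = [1, -1] ⊗ [2, 1, -1] ⊗ [-4, 0, 2] and rank(T) ≤ 1.
Equivalently every frontal slice T[:,:,k] is c[k] times the rank-1 matrix [1, -1] ⊗ [2, 1, -1]. So T has rank 1 (it is nonzero).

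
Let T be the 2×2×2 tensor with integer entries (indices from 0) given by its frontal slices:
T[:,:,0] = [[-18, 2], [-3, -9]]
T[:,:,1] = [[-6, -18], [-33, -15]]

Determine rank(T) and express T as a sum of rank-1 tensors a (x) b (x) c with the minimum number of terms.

rank(T) = 2

Lower bound: the mode-2 unfolding of T (rows indexed by j, columns by (i,k) = (0,0), (0,1), (1,0), (1,1)) is [[-18, -6, -3, -33], [2, -18, -9, -15]].
There the 2×2 minor on rows j ∈ {0, 1}, columns (i,k) ∈ {(0,0), (0,1)} is det [[-18, -6], [2, -18]] = 336 ≠ 0, so this unfolding has rank ≥ 2; CP rank is at least every unfolding rank, so rank(T) ≥ 2. (This is only a lower bound: in general the CP rank may exceed every unfolding rank, so we still need to exhibit 2 rank-1 terms summing to T.)
Upper bound — finding two terms. Write S_k = T[:,:,k] for the frontal slices: S₀ = [[-18, 2], [-3, -9]], S₁ = [[-6, -18], [-33, -15]].
If T = a₁ (x) b₁ (x) c₁ + a₂ (x) b₂ (x) c₂ then each S_k = c₁[k]·a₁b₁ᵀ + c₂[k]·a₂b₂ᵀ. S₀ and S₁ are linearly independent, so a₁b₁ᵀ and a₂b₂ᵀ must span the same plane of matrices: they are the rank-1 matrices of the form x·S₀ + y·S₁.
det(x·S₀ + y·S₁) is 168·x² + 336·xy − 504·y² = 168·(x + 3·y)(x − y), vanishing at (x:y) = (3:-1) and (1:1).
M₁ = 3·S₀ − S₁ = [[-48, 24], [24, -12]] = (-12)·(2, -1)(2, -1)ᵀ and M₂ = S₀ + S₁ = [[-24, -16], [-36, -24]] = (-4)·(2, 3)(3, 2)ᵀ, so take a₁ = (2, -1), b₁ = (2, -1), a₂ = (2, 3), b₂ = (3, 2).
Each slice is an integer combination of E₁ = a₁b₁ᵀ and E₂ = a₂b₂ᵀ: S₀ = −3·E₁ − E₂, S₁ = 3·E₁ − 3·E₂; reading off coefficients, c₁ = (-3, 3) and c₂ = (-1, -3).
Hence T = (2, -1) (x) (2, -1) (x) (-3, 3) + (2, 3) (x) (3, 2) (x) (-1, -3), so rank(T) ≤ 2.
These bounds meet, so rank(T) = 2.
Check entry T[1,1,1] = -15: (-1)·(-1)·(3) + (3)·(2)·(-3) = -15.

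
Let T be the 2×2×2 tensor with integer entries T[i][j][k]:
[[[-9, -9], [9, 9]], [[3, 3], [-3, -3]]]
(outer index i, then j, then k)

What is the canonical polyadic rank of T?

1

Lower bound: T ≠ 0 (e.g. T[0,0,0] = -9), so rank(T) ≥ 1.
Upper bound: if T = a ⊗ b ⊗ c then every fibre of T is a multiple of the corresponding factor, so read the factors off the fibres through the nonzero entry T[0,0,0] = -9.
The mode-1 fibre T[:,0,0] = [-9, 3] gives a = [3, -1] (primitive direction); the mode-2 fibre T[0,:,0] = [-9, 9] gives b = [1, -1]; then c[k] = T[0,0,k] / (a[0]·b[0]) = [-9, -9] / 3 = [-3, -3].
Expanding [3, -1] ⊗ [1, -1] ⊗ [-3, -3] reproduces all 8 entries of T, so T = [3, -1] ⊗ [1, -1] ⊗ [-3, -3] and rank(T) ≤ 1.
These bounds meet, so rank(T) = 1.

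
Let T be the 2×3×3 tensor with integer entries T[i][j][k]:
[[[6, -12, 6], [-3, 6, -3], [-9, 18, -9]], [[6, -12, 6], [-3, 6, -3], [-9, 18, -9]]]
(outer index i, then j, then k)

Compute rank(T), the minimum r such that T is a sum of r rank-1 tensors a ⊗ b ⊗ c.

Lower bound: T ≠ 0 (e.g. T[0,0,0] = 6), so rank(T) ≥ 1.
Upper bound: if T = a ⊗ b ⊗ c then every fibre of T is a multiple of the corresponding factor, so read the factors off the fibres through the nonzero entry T[0,0,0] = 6.
The mode-1 fibre T[:,0,0] = [6, 6] gives a = [1, 1] (primitive direction); the mode-2 fibre T[0,:,0] = [6, -3, -9] gives b = [2, -1, -3]; then c[k] = T[0,0,k] / (a[0]·b[0]) = [6, -12, 6] / 2 = [3, -6, 3].
Expanding [1, 1] ⊗ [2, -1, -3] ⊗ [3, -6, 3] reproduces all 18 entries of T, so T = [1, 1] ⊗ [2, -1, -3] ⊗ [3, -6, 3] and rank(T) ≤ 1.
These bounds meet, so rank(T) = 1.

1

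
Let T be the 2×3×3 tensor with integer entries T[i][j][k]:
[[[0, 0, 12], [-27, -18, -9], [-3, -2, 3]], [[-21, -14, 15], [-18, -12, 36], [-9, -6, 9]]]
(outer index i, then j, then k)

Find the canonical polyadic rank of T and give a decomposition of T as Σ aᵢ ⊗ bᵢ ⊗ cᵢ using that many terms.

rank(T) = 2

Lower bound: the mode-3 unfolding of T (rows indexed by k, columns by (i,j) = (0,0), (0,1), (0,2), (1,0), (1,1), (1,2)) is [[0, -27, -3, -21, -18, -9], [0, -18, -2, -14, -12, -6], [12, -9, 3, 15, 36, 9]].
There the 2×2 minor on rows k ∈ {0, 2}, columns (i,j) ∈ {(0,0), (0,1)} is det [[0, -27], [12, -9]] = 324 ≠ 0, so this unfolding has rank ≥ 2; CP rank is at least every unfolding rank, so rank(T) ≥ 2. (This is only a lower bound: in general the CP rank may exceed every unfolding rank, so we still need to exhibit 2 rank-1 terms summing to T.)
Upper bound — finding two terms. Write S_k = T[:,:,k] for the frontal slices: S₀ = [[0, -27, -3], [-21, -18, -9]], S₁ = [[0, -18, -2], [-14, -12, -6]], S₂ = [[12, -9, 3], [15, 36, 9]].
If T = a₁ ⊗ b₁ ⊗ c₁ + a₂ ⊗ b₂ ⊗ c₂ then each S_k = c₁[k]·a₁b₁ᵀ + c₂[k]·a₂b₂ᵀ. S₀ and S₂ are linearly independent, so a₁b₁ᵀ and a₂b₂ᵀ must span the same plane of matrices: they are the rank-1 matrices of the form x·S₀ + y·S₂.
The 2×2 minor of x·S₀ + y·S₂ on rows {0,1}, columns {0,1} is −567·x² + 567·y² = (-567)·(x − y)(x + y), vanishing at (x:y) = (1:1) and (1:-1).
M₁ = S₀ + S₂ = [[12, -36, 0], [-6, 18, 0]] = 6·[2, -1][1, -3, 0]ᵀ and M₂ = S₀ − S₂ = [[-12, -18, -6], [-36, -54, -18]] = (-6)·[1, 3][2, 3, 1]ᵀ, so take a₁ = [2, -1], b₁ = [1, -3, 0], a₂ = [1, 3], b₂ = [2, 3, 1].
Each slice is an integer combination of E₁ = a₁b₁ᵀ and E₂ = a₂b₂ᵀ: S₀ = 3·E₁ − 3·E₂, S₁ = 2·E₁ − 2·E₂, S₂ = 3·E₁ + 3·E₂; reading off coefficients, c₁ = [3, 2, 3] and c₂ = [-3, -2, 3].
Hence T = [2, -1] ⊗ [1, -3, 0] ⊗ [3, 2, 3] + [1, 3] ⊗ [2, 3, 1] ⊗ [-3, -2, 3], so rank(T) ≤ 2.
These bounds meet, so rank(T) = 2.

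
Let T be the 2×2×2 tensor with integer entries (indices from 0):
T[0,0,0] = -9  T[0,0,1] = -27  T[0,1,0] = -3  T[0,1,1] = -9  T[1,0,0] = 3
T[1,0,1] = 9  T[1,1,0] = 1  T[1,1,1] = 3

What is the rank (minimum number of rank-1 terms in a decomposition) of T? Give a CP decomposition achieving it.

Lower bound: T ≠ 0 (e.g. T[0,0,0] = -9), so rank(T) ≥ 1.
Upper bound: if T = a ⊗ b ⊗ c then every fibre of T is a multiple of the corresponding factor, so read the factors off the fibres through the nonzero entry T[0,0,0] = -9.
The mode-1 fibre T[:,0,0] = [-9, 3] gives a = [3, -1] (primitive direction); the mode-2 fibre T[0,:,0] = [-9, -3] gives b = [3, 1]; then c[k] = T[0,0,k] / (a[0]·b[0]) = [-9, -27] / 9 = [-1, -3].
Expanding [3, -1] ⊗ [3, 1] ⊗ [-1, -3] reproduces all 8 entries of T, so T = [3, -1] ⊗ [3, 1] ⊗ [-1, -3] and rank(T) ≤ 1.
These bounds meet, so rank(T) = 1.

rank(T) = 1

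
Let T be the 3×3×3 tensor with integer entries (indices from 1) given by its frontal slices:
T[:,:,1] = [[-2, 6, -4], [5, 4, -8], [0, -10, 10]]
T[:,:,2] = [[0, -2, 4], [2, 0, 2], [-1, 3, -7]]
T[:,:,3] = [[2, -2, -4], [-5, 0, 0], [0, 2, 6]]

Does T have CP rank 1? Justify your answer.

The mode-1 unfolding of T (rows indexed by i, columns by (j,k) = (1,1), (1,2), (1,3), (2,1), (2,2), (2,3), (3,1), (3,2), (3,3)) is [[-2, 0, 2, 6, -2, -2, -4, 4, -4], [5, 2, -5, 4, 0, 0, -8, 2, 0], [0, -1, 0, -10, 3, 2, 10, -7, 6]].
There the 3×3 minor on rows i ∈ {1, 2, 3}, columns (j,k) ∈ {(1,1), (1,2), (2,1)} is det [[-2, 0, 6], [5, 2, 4], [0, -1, -10]] = 2 ≠ 0, so this unfolding has rank ≥ 3; CP rank is at least every unfolding rank, so rank(T) ≥ 3.
In particular rank(T) ≥ 3 > 1, so T is not rank-1.

No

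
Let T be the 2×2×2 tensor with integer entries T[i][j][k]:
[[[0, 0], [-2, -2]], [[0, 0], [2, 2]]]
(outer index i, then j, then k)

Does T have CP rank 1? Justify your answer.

Yes

If T = a (x) b (x) c then every fibre of T is a multiple of the corresponding factor, so read the factors off the fibres through the nonzero entry T[0,1,0] = -2.
The mode-1 fibre T[:,1,0] = [-2, 2] gives a = [1, -1] (primitive direction); the mode-2 fibre T[0,:,0] = [0, -2] gives b = [0, 1]; then c[k] = T[0,1,k] / (a[0]·b[1]) = [-2, -2] / 1 = [-2, -2].
Expanding [1, -1] (x) [0, 1] (x) [-2, -2] reproduces all 8 entries of T, so T = [1, -1] (x) [0, 1] (x) [-2, -2] and rank(T) ≤ 1.
Equivalently every frontal slice T[:,:,k] is c[k] times the rank-1 matrix [1, -1] (x) [0, 1]. So T has rank 1 (it is nonzero).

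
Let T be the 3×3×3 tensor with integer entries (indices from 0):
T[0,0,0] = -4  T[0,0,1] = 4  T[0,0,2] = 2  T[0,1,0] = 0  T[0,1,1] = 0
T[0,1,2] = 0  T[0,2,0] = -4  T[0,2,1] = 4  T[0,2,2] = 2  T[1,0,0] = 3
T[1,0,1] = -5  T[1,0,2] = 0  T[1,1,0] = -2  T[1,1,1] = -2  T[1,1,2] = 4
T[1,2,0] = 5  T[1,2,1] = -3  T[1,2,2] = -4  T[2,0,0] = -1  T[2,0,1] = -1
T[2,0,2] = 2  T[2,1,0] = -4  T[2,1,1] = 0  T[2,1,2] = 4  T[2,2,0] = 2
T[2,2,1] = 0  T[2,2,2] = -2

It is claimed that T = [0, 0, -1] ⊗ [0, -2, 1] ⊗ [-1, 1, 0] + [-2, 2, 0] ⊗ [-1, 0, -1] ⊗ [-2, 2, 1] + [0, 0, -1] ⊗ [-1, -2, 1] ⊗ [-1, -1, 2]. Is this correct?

No

Reconstruct entry (1,0,0) from the claimed factors: Σₗ aₗ[1]bₗ[0]cₗ[0] = (0)·(0)·(-1) + (2)·(-1)·(-2) + (0)·(-1)·(-1) = 4, but T[1,0,0] = 3. The claim is false.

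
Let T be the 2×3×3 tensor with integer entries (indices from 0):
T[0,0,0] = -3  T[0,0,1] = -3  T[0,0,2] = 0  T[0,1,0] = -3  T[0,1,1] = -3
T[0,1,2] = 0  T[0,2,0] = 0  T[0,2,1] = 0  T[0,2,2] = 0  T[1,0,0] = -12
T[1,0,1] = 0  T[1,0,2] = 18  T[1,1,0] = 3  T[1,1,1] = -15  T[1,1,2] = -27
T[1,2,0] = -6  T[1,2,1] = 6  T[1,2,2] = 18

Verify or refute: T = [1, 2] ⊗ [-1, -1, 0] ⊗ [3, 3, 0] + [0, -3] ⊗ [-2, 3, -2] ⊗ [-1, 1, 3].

Reconstruct entrywise from the claimed factors. For example, T[0,1,2] = 0 and Σₗ aₗ[0]bₗ[1]cₗ[2] = (1)·(-1)·(0) + (0)·(3)·(3) = 0; checking all 18 entries, every one matches. The claim holds.

Yes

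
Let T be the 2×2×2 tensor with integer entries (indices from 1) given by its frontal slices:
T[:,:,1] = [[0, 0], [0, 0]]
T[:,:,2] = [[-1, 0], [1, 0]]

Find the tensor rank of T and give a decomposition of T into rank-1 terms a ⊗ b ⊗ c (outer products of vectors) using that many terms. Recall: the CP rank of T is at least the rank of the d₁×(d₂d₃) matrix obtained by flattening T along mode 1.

Lower bound: T ≠ 0 (e.g. T[1,1,2] = -1), so rank(T) ≥ 1.
Upper bound: if T = a ⊗ b ⊗ c then every fibre of T is a multiple of the corresponding factor, so read the factors off the fibres through the nonzero entry T[1,1,2] = -1.
The mode-1 fibre T[:,1,2] = [-1, 1] gives a = [1, -1] (primitive direction); the mode-2 fibre T[1,:,2] = [-1, 0] gives b = [1, 0]; then c[k] = T[1,1,k] / (a[1]·b[1]) = [0, -1] / 1 = [0, -1].
Expanding [1, -1] ⊗ [1, 0] ⊗ [0, -1] reproduces all 8 entries of T, so T = [1, -1] ⊗ [1, 0] ⊗ [0, -1] and rank(T) ≤ 1.
These bounds meet, so rank(T) = 1.

rank(T) = 1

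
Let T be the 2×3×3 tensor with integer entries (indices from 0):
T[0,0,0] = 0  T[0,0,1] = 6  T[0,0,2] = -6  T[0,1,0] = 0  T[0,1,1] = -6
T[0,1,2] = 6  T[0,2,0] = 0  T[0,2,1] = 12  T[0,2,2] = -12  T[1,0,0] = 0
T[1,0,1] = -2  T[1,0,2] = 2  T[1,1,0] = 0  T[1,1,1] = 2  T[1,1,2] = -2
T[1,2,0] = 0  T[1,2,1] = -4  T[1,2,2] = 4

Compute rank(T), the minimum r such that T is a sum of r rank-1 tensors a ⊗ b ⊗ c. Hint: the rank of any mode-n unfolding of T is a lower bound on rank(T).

1

Lower bound: T ≠ 0 (e.g. T[0,0,1] = 6), so rank(T) ≥ 1.
Upper bound: if T = a ⊗ b ⊗ c then every fibre of T is a multiple of the corresponding factor, so read the factors off the fibres through the nonzero entry T[0,0,1] = 6.
The mode-1 fibre T[:,0,1] = [6, -2] gives a = [3, -1] (primitive direction); the mode-2 fibre T[0,:,1] = [6, -6, 12] gives b = [1, -1, 2]; then c[k] = T[0,0,k] / (a[0]·b[0]) = [0, 6, -6] / 3 = [0, 2, -2].
Expanding [3, -1] ⊗ [1, -1, 2] ⊗ [0, 2, -2] reproduces all 18 entries of T, so T = [3, -1] ⊗ [1, -1, 2] ⊗ [0, 2, -2] and rank(T) ≤ 1.
These bounds meet, so rank(T) = 1.
Check entry T[0,0,1] = 6: (3)·(1)·(2) = 6.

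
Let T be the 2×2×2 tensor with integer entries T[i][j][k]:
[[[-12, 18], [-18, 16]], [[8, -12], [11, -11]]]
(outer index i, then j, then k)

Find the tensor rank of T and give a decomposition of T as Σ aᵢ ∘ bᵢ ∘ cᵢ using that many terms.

Lower bound: the mode-1 unfolding of T (rows indexed by i, columns by (j,k) = (0,0), (0,1), (1,0), (1,1)) is [[-12, 18, -18, 16], [8, -12, 11, -11]].
There the 2×2 minor on rows i ∈ {0, 1}, columns (j,k) ∈ {(0,0), (1,0)} is det [[-12, -18], [8, 11]] = 12 ≠ 0, so this unfolding has rank ≥ 2; CP rank is at least every unfolding rank, so rank(T) ≥ 2. (Flattening ranks never certify an upper bound on CP rank; for that we must actually write T with 2 rank-1 terms.)
Upper bound — finding two terms. Write S_k = T[:,:,k] for the frontal slices: S₀ = [[-12, -18], [8, 11]], S₁ = [[18, 16], [-12, -11]].
If T = a₁ ∘ b₁ ∘ c₁ + a₂ ∘ b₂ ∘ c₂ then each S_k = c₁[k]·a₁b₁ᵀ + c₂[k]·a₂b₂ᵀ. S₀ and S₁ are linearly independent, so a₁b₁ᵀ and a₂b₂ᵀ must span the same plane of matrices: they are the rank-1 matrices of the form x·S₀ + y·S₁.
det(x·S₀ + y·S₁) is 12·x² − 14·xy − 6·y² = 2·(2·x − 3·y)(3·x + y), vanishing at (x:y) = (3:2) and (1:-3).
M₁ = 3·S₀ + 2·S₁ = [[0, -22], [0, 11]] = (-11)·[2, -1][0, 1]ᵀ and M₂ = S₀ − 3·S₁ = [[-66, -66], [44, 44]] = (-22)·[3, -2][1, 1]ᵀ, so take a₁ = [2, -1], b₁ = [0, 1], a₂ = [3, -2], b₂ = [1, 1].
Each slice is an integer combination of E₁ = a₁b₁ᵀ and E₂ = a₂b₂ᵀ: S₀ = −3·E₁ − 4·E₂, S₁ = −E₁ + 6·E₂; reading off coefficients, c₁ = [-3, -1] and c₂ = [-4, 6].
Hence T = [2, -1] ∘ [0, 1] ∘ [-3, -1] + [3, -2] ∘ [1, 1] ∘ [-4, 6], so rank(T) ≤ 2.
These bounds meet, so rank(T) = 2.
Check entry T[1,0,0] = 8: (-1)·(0)·(-3) + (-2)·(1)·(-4) = 8.

rank(T) = 2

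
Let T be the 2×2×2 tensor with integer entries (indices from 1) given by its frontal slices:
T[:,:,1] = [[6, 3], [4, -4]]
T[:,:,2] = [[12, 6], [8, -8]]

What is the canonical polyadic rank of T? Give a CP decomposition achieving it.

Lower bound: the mode-1 unfolding of T (rows indexed by i, columns by (j,k) = (1,1), (1,2), (2,1), (2,2)) is [[6, 12, 3, 6], [4, 8, -4, -8]].
There the 2×2 minor on rows i ∈ {1, 2}, columns (j,k) ∈ {(1,1), (2,1)} is det [[6, 3], [4, -4]] = -36 ≠ 0, so this unfolding has rank ≥ 2; CP rank is at least every unfolding rank, so rank(T) ≥ 2. (Unfolding ranks only ever bound the CP rank from below — rank(T) can be strictly larger than all of them — so the matching upper bound has to come from an explicit 2-term decomposition.)
Upper bound — finding two terms. Every mode-3 slice of T is a multiple of one matrix: T[:,:,k] = c[k]·M with c = [1, 2] and M = [[6, 3], [4, -4]] (rows indexed by i, columns by j). So it suffices to write M as a sum of two rank-1 matrices.
Splitting M by its rows (i = 1, 2), M = [1, 0][6, 3]ᵀ + [0, 1][4, -4]ᵀ.
Hence T = [1, 0] ⊗ [6, 3] ⊗ [1, 2] + [0, 1] ⊗ [4, -4] ⊗ [1, 2], so rank(T) ≤ 2.
These bounds meet, so rank(T) = 2.
Check entry T[1,2,1] = 3: (1)·(3)·(1) + (0)·(-4)·(1) = 3.

rank(T) = 2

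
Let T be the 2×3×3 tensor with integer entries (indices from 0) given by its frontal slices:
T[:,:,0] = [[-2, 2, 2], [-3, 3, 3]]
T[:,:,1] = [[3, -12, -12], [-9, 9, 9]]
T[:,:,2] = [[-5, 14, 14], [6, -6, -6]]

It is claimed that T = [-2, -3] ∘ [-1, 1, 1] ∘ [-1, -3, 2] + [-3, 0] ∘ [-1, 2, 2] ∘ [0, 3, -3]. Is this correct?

Reconstruct entrywise from the claimed factors. For example, T[1,1,2] = -6 and Σₗ aₗ[1]bₗ[1]cₗ[2] = (-3)·(1)·(2) + (0)·(2)·(-3) = -6; checking all 18 entries, every one matches. The claim holds.

Yes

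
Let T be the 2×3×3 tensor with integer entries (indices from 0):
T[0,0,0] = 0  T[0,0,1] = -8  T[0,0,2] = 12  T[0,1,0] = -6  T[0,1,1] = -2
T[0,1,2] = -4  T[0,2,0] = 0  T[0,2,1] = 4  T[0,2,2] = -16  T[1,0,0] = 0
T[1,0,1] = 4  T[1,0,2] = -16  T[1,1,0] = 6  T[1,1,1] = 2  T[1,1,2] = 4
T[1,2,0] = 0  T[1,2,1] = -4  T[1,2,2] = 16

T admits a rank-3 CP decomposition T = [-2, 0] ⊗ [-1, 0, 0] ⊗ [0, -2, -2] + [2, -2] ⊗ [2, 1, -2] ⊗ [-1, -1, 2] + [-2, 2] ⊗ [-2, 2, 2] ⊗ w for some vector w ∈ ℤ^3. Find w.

Subtract the known terms from T to get the rank-1 residual R = [-2, 2] ⊗ [-2, 2, 2] ⊗ w, so R[i,j,k] = a[i]·b[j]·w[k]. Pick indices with nonzero a[0]·b[0] = (-2)·(-2) = 4. Only the fibre through (0,0,·) is needed: R[0,0,:] = T[0,0,:] − Σₗ aₗ[0]bₗ[0]cₗ = [0, -8, 12] − (-2)·(-1)·[0, -2, -2] − (2)·(2)·[-1, -1, 2] = [4, 0, 8]. Then w[k] = R[0,0,k] / 4 for each k, giving w = [4, 0, 8] / 4 = [1, 0, 2].

w = [1, 0, 2]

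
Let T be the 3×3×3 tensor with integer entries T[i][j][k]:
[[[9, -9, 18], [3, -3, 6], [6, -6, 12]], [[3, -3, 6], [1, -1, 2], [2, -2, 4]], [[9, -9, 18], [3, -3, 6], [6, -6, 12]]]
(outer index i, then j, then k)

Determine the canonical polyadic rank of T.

Lower bound: T ≠ 0 (e.g. T[0,0,0] = 9), so rank(T) ≥ 1.
Upper bound: if T = a (x) b (x) c then every fibre of T is a multiple of the corresponding factor, so read the factors off the fibres through the nonzero entry T[0,0,0] = 9.
The mode-1 fibre T[:,0,0] = [9, 3, 9] gives a = [3, 1, 3] (primitive direction); the mode-2 fibre T[0,:,0] = [9, 3, 6] gives b = [3, 1, 2]; then c[k] = T[0,0,k] / (a[0]·b[0]) = [9, -9, 18] / 9 = [1, -1, 2].
Expanding [3, 1, 3] (x) [3, 1, 2] (x) [1, -1, 2] reproduces all 27 entries of T, so T = [3, 1, 3] (x) [3, 1, 2] (x) [1, -1, 2] and rank(T) ≤ 1.
These bounds meet, so rank(T) = 1.

1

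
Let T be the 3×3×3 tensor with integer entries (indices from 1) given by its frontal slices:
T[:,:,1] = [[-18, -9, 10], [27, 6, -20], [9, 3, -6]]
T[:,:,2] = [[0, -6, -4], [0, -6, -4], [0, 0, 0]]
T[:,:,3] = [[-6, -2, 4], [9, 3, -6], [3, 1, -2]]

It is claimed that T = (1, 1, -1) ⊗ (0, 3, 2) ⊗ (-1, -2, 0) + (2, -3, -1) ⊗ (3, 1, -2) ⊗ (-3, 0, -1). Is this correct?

No

Reconstruct entry (3,2,1) from the claimed factors: Σₗ aₗ[3]bₗ[2]cₗ[1] = (-1)·(3)·(-1) + (-1)·(1)·(-3) = 6, but T[3,2,1] = 3. The claim is false.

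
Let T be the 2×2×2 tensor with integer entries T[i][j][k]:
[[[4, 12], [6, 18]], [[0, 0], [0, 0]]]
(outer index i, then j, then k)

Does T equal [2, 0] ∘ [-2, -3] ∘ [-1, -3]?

Reconstruct entrywise from the claimed factors. For example, T[0,1,0] = 6 and Σₗ aₗ[0]bₗ[1]cₗ[0] = (2)·(-3)·(-1) = 6; checking all 8 entries, every one matches. The claim holds.

Yes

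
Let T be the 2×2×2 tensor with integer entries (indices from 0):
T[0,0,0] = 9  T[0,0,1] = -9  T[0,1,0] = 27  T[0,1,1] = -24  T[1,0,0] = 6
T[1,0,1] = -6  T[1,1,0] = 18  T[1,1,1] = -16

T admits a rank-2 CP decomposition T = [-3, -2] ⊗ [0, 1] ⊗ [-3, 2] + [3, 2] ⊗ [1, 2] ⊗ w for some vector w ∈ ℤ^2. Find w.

w = [3, -3]

Subtract the known terms from T to get the rank-1 residual R = [3, 2] ⊗ [1, 2] ⊗ w, so R[i,j,k] = a[i]·b[j]·w[k]. Pick indices with nonzero a[0]·b[0] = (3)·(1) = 3. Only the fibre through (0,0,·) is needed: R[0,0,:] = T[0,0,:] − Σₗ aₗ[0]bₗ[0]cₗ = [9, -9] − (-3)·(0)·[-3, 2] = [9, -9]. Then w[k] = R[0,0,k] / 3 for each k, giving w = [9, -9] / 3 = [3, -3].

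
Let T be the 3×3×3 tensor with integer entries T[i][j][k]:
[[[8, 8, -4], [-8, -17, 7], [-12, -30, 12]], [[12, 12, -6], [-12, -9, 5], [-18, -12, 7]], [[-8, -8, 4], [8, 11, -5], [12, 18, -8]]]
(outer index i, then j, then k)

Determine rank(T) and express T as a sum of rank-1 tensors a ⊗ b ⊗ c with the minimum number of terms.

rank(T) = 2

Lower bound: the mode-3 unfolding of T (rows indexed by k, columns by (i,j) = (0,0), (0,1), (0,2), (1,0), (1,1), (1,2), (2,0), (2,1), (2,2)) is [[8, -8, -12, 12, -12, -18, -8, 8, 12], [8, -17, -30, 12, -9, -12, -8, 11, 18], [-4, 7, 12, -6, 5, 7, 4, -5, -8]].
There the 2×2 minor on rows k ∈ {0, 1}, columns (i,j) ∈ {(0,0), (0,1)} is det [[8, -8], [8, -17]] = -72 ≠ 0, so this unfolding has rank ≥ 2; CP rank is at least every unfolding rank, so rank(T) ≥ 2. (This is only a lower bound: in general the CP rank may exceed every unfolding rank, so we still need to exhibit 2 rank-1 terms summing to T.)
Upper bound — finding two terms. Write S_k = T[:,:,k] for the frontal slices: S₀ = [[8, -8, -12], [12, -12, -18], [-8, 8, 12]], S₁ = [[8, -17, -30], [12, -9, -12], [-8, 11, 18]], S₂ = [[-4, 7, 12], [-6, 5, 7], [4, -5, -8]].
If T = a₁ ⊗ b₁ ⊗ c₁ + a₂ ⊗ b₂ ⊗ c₂ then each S_k = c₁[k]·a₁b₁ᵀ + c₂[k]·a₂b₂ᵀ. S₀ and S₁ are linearly independent, so a₁b₁ᵀ and a₂b₂ᵀ must span the same plane of matrices: they are the rank-1 matrices of the form x·S₀ + y·S₁.
The 2×2 minor of x·S₀ + y·S₁ on rows {0,1}, columns {0,1} is 132·xy + 132·y² = 132·(y)(x + y), vanishing at (x:y) = (1:0) and (1:-1).
M₁ = S₀ = [[8, -8, -12], [12, -12, -18], [-8, 8, 12]] = 2·[2, 3, -2][2, -2, -3]ᵀ and M₂ = S₀ − S₁ = [[0, 9, 18], [0, -3, -6], [0, -3, -6]] = 3·[3, -1, -1][0, 1, 2]ᵀ, so take a₁ = [2, 3, -2], b₁ = [2, -2, -3], a₂ = [3, -1, -1], b₂ = [0, 1, 2].
Each slice is an integer combination of E₁ = a₁b₁ᵀ and E₂ = a₂b₂ᵀ: S₀ = 2·E₁, S₁ = 2·E₁ − 3·E₂, S₂ = −E₁ + E₂; reading off coefficients, c₁ = [2, 2, -1] and c₂ = [0, -3, 1].
Hence T = [2, 3, -2] ⊗ [2, -2, -3] ⊗ [2, 2, -1] + [3, -1, -1] ⊗ [0, 1, 2] ⊗ [0, -3, 1], so rank(T) ≤ 2.
These bounds meet, so rank(T) = 2.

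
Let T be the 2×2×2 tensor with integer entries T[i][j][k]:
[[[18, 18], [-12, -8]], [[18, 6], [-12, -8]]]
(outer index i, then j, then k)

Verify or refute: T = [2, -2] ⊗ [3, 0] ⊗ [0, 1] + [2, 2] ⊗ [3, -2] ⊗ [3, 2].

Yes

Reconstruct entrywise from the claimed factors. For example, T[0,1,1] = -8 and Σₗ aₗ[0]bₗ[1]cₗ[1] = (2)·(0)·(1) + (2)·(-2)·(2) = -8; checking all 8 entries, every one matches. The claim holds.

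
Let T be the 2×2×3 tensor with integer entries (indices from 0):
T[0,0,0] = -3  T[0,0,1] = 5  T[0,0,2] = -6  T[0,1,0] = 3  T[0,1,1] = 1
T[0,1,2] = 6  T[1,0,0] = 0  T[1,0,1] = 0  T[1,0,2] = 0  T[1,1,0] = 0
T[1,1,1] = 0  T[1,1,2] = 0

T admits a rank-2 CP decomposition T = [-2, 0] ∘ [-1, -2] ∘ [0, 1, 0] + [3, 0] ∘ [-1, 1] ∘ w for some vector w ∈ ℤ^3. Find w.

Subtract the known terms from T to get the rank-1 residual R = [3, 0] ∘ [-1, 1] ∘ w, so R[i,j,k] = a[i]·b[j]·w[k]. Pick indices with nonzero a[0]·b[0] = (3)·(-1) = -3. Only the fibre through (0,0,·) is needed: R[0,0,:] = T[0,0,:] − Σₗ aₗ[0]bₗ[0]cₗ = [-3, 5, -6] − (-2)·(-1)·[0, 1, 0] = [-3, 3, -6]. Then w[k] = R[0,0,k] / -3 for each k, giving w = [-3, 3, -6] / -3 = [1, -1, 2].

w = [1, -1, 2]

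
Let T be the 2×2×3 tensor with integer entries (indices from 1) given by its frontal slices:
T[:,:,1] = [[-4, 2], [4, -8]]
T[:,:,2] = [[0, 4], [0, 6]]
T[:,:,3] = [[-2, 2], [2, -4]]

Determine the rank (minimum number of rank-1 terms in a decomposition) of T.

Lower bound: the mode-3 unfolding of T (rows indexed by k, columns by (i,j) = (1,1), (1,2), (2,1), (2,2)) is [[-4, 2, 4, -8], [0, 4, 0, 6], [-2, 2, 2, -4]].
There the 3×3 minor on rows k ∈ {1, 2, 3}, columns (i,j) ∈ {(1,1), (1,2), (2,2)} is det [[-4, 2, -8], [0, 4, 6], [-2, 2, -4]] = 24 ≠ 0, so this unfolding has rank ≥ 3; CP rank is at least every unfolding rank, so rank(T) ≥ 3. (This is only a lower bound: in general the CP rank may exceed every unfolding rank, so we still need to exhibit 3 rank-1 terms summing to T.)
Upper bound: T is a sum of 3 rank-1 terms, T = (0, 1) ⊗ (0, 1) ⊗ (-2, 2, -2) + (1, -1) ⊗ (1, -1) ⊗ (-4, 0, -2) + (1, 1) ⊗ (0, 1) ⊗ (-2, 4, 0) (one valid choice — decompositions are not unique — normalised so each a, b is primitive with positive first nonzero entry; check it by expanding all entries), so rank(T) ≤ 3.
These bounds meet, so rank(T) = 3.

3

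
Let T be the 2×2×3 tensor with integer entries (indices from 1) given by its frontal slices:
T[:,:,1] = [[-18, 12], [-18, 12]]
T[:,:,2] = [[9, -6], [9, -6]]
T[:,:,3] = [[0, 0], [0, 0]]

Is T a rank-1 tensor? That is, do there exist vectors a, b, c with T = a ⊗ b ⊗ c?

Yes

If T = a ⊗ b ⊗ c then every fibre of T is a multiple of the corresponding factor, so read the factors off the fibres through the nonzero entry T[1,1,1] = -18.
The mode-1 fibre T[:,1,1] = [-18, -18] gives a = (1, 1) (primitive direction); the mode-2 fibre T[1,:,1] = [-18, 12] gives b = (3, -2); then c[k] = T[1,1,k] / (a[1]·b[1]) = [-18, 9, 0] / 3 = (-6, 3, 0).
Expanding (1, 1) ⊗ (3, -2) ⊗ (-6, 3, 0) reproduces all 12 entries of T, so T = (1, 1) ⊗ (3, -2) ⊗ (-6, 3, 0) and rank(T) ≤ 1.
Equivalently every frontal slice T[:,:,k] is c[k] times the rank-1 matrix (1, 1) ⊗ (3, -2). So T has rank 1 (it is nonzero).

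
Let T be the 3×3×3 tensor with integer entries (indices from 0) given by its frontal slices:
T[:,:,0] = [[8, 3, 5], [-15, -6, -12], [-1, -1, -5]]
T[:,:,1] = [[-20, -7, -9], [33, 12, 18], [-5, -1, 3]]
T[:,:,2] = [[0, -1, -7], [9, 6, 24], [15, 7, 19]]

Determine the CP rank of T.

Lower bound: the mode-3 unfolding of T (rows indexed by k, columns by (i,j) = (0,0), (0,1), (0,2), (1,0), (1,1), (1,2), (2,0), (2,1), (2,2)) is [[8, 3, 5, -15, -6, -12, -1, -1, -5], [-20, -7, -9, 33, 12, 18, -5, -1, 3], [0, -1, -7, 9, 6, 24, 15, 7, 19]].
There the 2×2 minor on rows k ∈ {0, 1}, columns (i,j) ∈ {(0,0), (0,1)} is det [[8, 3], [-20, -7]] = 4 ≠ 0, so this unfolding has rank ≥ 2; CP rank is at least every unfolding rank, so rank(T) ≥ 2. (Flattening ranks never certify an upper bound on CP rank; for that we must actually write T with 2 rank-1 terms.)
Upper bound — finding two terms. Write S_k = T[:,:,k] for the frontal slices: S₀ = [[8, 3, 5], [-15, -6, -12], [-1, -1, -5]], S₁ = [[-20, -7, -9], [33, 12, 18], [-5, -1, 3]], S₂ = [[0, -1, -7], [9, 6, 24], [15, 7, 19]].
If T = a₁ ⊗ b₁ ⊗ c₁ + a₂ ⊗ b₂ ⊗ c₂ then each S_k = c₁[k]·a₁b₁ᵀ + c₂[k]·a₂b₂ᵀ. S₀ and S₁ are linearly independent, so a₁b₁ᵀ and a₂b₂ᵀ must span the same plane of matrices: they are the rank-1 matrices of the form x·S₀ + y·S₁.
The 2×2 minor of x·S₀ + y·S₁ on rows {0,1}, columns {0,1} is −3·x² + 12·xy − 9·y² = (-3)·(x − 3·y)(x − y), vanishing at (x:y) = (3:1) and (1:1).
M₁ = 3·S₀ + S₁ = [[4, 2, 6], [-12, -6, -18], [-8, -4, -12]] = 2·(1, -3, -2)(2, 1, 3)ᵀ and M₂ = S₀ + S₁ = [[-12, -4, -4], [18, 6, 6], [-6, -2, -2]] = (-2)·(2, -3, 1)(3, 1, 1)ᵀ, so take a₁ = (1, -3, -2), b₁ = (2, 1, 3), a₂ = (2, -3, 1), b₂ = (3, 1, 1).
Each slice is an integer combination of E₁ = a₁b₁ᵀ and E₂ = a₂b₂ᵀ: S₀ = E₁ + E₂, S₁ = −E₁ − 3·E₂, S₂ = −3·E₁ + E₂; reading off coefficients, c₁ = (1, -1, -3) and c₂ = (1, -3, 1).
Hence T = (1, -3, -2) ⊗ (2, 1, 3) ⊗ (1, -1, -3) + (2, -3, 1) ⊗ (3, 1, 1) ⊗ (1, -3, 1), so rank(T) ≤ 2.
These bounds meet, so rank(T) = 2.

2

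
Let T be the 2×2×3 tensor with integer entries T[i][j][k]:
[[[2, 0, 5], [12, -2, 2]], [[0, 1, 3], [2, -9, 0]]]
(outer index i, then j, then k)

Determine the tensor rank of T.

3

Lower bound: the mode-3 unfolding of T (rows indexed by k, columns by (i,j) = (0,0), (0,1), (1,0), (1,1)) is [[2, 12, 0, 2], [0, -2, 1, -9], [5, 2, 3, 0]].
There the 3×3 minor on rows k ∈ {0, 1, 2}, columns (i,j) ∈ {(0,0), (0,1), (1,0)} is det [[2, 12, 0], [0, -2, 1], [5, 2, 3]] = 44 ≠ 0, so this unfolding has rank ≥ 3; CP rank is at least every unfolding rank, so rank(T) ≥ 3. (Flattening ranks never certify an upper bound on CP rank; for that we must actually write T with 3 rank-1 terms.)
Upper bound: T is a sum of 3 rank-1 terms, T = [1, -1] ⊗ [0, 1] ⊗ [4, 4, 0] + [1, 1] ⊗ [1, -2] ⊗ [-2, 2, 1] + [2, 1] ⊗ [1, 1] ⊗ [2, -1, 2] (one valid choice — decompositions are not unique — normalised so each a, b is primitive with positive first nonzero entry; check it by expanding all entries), so rank(T) ≤ 3.
These bounds meet, so rank(T) = 3.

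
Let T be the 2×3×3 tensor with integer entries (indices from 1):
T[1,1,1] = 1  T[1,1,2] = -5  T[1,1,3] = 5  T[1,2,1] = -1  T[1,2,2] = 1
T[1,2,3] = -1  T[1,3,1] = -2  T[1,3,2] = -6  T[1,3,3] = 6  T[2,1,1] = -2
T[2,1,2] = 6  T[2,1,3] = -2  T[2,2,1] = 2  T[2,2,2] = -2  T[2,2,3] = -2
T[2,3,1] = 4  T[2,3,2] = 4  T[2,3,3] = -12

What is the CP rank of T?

Lower bound: in the mode-3 unfolding of T (rows indexed by k, columns by (i,j)) the 3×3 minor on rows k ∈ {1, 2, 3}, columns (i,j) ∈ {(1,1), (1,2), (2,1)} is det [[1, -1, -2], [-5, 1, 6], [5, -1, -2]] = -16 ≠ 0, so that unfolding has rank ≥ 3 and hence rank(T) ≥ 3 (CP rank is at least every unfolding rank, though it can be larger).
Upper bound: T is a sum of 3 rank-1 terms, T = (0, 1) (x) (1, -1, -2) (x) (0, 0, 4) + (1, -2) (x) (1, -1, -2) (x) (1, -1, 1) + (1, -1) (x) (1, 0, 2) (x) (0, -4, 4) (written with every a and b primitive with positive leading entry and the scale carried by c; CP decompositions are not unique, and this one is verified by expanding entrywise), so rank(T) ≤ 3.
These bounds meet, so rank(T) = 3.

3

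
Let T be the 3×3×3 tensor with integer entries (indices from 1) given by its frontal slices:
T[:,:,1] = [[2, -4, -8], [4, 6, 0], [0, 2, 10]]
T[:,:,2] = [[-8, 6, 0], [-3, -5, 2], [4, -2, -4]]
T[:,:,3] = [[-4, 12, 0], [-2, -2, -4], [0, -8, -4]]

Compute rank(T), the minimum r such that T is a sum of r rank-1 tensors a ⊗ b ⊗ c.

Lower bound: the mode-2 unfolding of T (rows indexed by j, columns by (i,k) = (1,1), (1,2), (1,3), (2,1), (2,2), (2,3), (3,1), (3,2), (3,3)) is [[2, -8, -4, 4, -3, -2, 0, 4, 0], [-4, 6, 12, 6, -5, -2, 2, -2, -8], [-8, 0, 0, 0, 2, -4, 10, -4, -4]].
There the 3×3 minor on rows j ∈ {1, 2, 3}, columns (i,k) ∈ {(1,1), (1,2), (1,3)} is det [[2, -8, -4], [-4, 6, 12], [-8, 0, 0]] = 576 ≠ 0, so this unfolding has rank ≥ 3; CP rank is at least every unfolding rank, so rank(T) ≥ 3. (This is only a lower bound: in general the CP rank may exceed every unfolding rank, so we still need to exhibit 3 rank-1 terms summing to T.)
Upper bound: T is a sum of 3 rank-1 terms, T = [1, 1, -1] ⊗ [1, 2, -2] ⊗ [2, -2, 0] + [2, -1, -2] ⊗ [1, 1, 2] ⊗ [-2, 1, 2] + [2, 0, -1] ⊗ [1, -1, 1] ⊗ [2, -4, -4] (one valid choice — decompositions are not unique — normalised so each a, b is primitive with positive first nonzero entry; check it by expanding all entries), so rank(T) ≤ 3.
These bounds meet, so rank(T) = 3.

3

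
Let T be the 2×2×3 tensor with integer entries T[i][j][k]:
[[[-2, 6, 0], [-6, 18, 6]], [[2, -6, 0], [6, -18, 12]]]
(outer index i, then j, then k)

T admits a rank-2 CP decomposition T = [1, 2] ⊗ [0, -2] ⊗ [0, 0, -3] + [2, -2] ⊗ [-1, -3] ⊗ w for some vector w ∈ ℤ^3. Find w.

w = [1, -3, 0]

Subtract the known terms from T to get the rank-1 residual R = [2, -2] ⊗ [-1, -3] ⊗ w, so R[i,j,k] = a[i]·b[j]·w[k]. Pick indices with nonzero a[0]·b[0] = (2)·(-1) = -2. Only the fibre through (0,0,·) is needed: R[0,0,:] = T[0,0,:] − Σₗ aₗ[0]bₗ[0]cₗ = [-2, 6, 0] − (1)·(0)·[0, 0, -3] = [-2, 6, 0]. Then w[k] = R[0,0,k] / -2 for each k, giving w = [-2, 6, 0] / -2 = [1, -3, 0].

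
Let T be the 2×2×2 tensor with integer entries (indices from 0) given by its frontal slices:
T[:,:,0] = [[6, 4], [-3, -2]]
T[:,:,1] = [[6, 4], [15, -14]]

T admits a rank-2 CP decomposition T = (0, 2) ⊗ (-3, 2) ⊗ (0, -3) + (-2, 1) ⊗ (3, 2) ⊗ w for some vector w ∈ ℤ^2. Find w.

Subtract the known terms from T to get the rank-1 residual R = (-2, 1) ⊗ (3, 2) ⊗ w, so R[i,j,k] = a[i]·b[j]·w[k]. Pick indices with nonzero a[0]·b[0] = (-2)·(3) = -6. Only the fibre through (0,0,·) is needed: R[0,0,:] = T[0,0,:] − Σₗ aₗ[0]bₗ[0]cₗ = [6, 6] − (0)·(-3)·(0, -3) = [6, 6]. Then w[k] = R[0,0,k] / -6 for each k, giving w = [6, 6] / -6 = (-1, -1).

w = (-1, -1)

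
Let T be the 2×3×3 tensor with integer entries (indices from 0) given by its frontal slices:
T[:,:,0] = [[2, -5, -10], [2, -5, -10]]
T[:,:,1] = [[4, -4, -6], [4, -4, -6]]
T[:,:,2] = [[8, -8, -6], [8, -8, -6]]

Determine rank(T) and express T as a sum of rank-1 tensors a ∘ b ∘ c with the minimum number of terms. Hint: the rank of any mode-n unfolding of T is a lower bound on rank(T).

rank(T) = 3

Lower bound: the mode-3 unfolding of T (rows indexed by k, columns by (i,j) = (0,0), (0,1), (0,2), (1,0), (1,1), (1,2)) is [[2, -5, -10, 2, -5, -10], [4, -4, -6, 4, -4, -6], [8, -8, -6, 8, -8, -6]].
There the 3×3 minor on rows k ∈ {0, 1, 2}, columns (i,j) ∈ {(0,0), (0,1), (0,2)} is det [[2, -5, -10], [4, -4, -6], [8, -8, -6]] = 72 ≠ 0, so this unfolding has rank ≥ 3; CP rank is at least every unfolding rank, so rank(T) ≥ 3. (Unfolding ranks only ever bound the CP rank from below — rank(T) can be strictly larger than all of them — so the matching upper bound has to come from an explicit 3-term decomposition.)
Upper bound: T is a sum of 3 rank-1 terms, T = (1, 1) ∘ (1, -1, -1) ∘ (8, 4, 8) + (1, 1) ∘ (2, -1, 0) ∘ (-1, 2, -2) + (1, 1) ∘ (2, -1, 1) ∘ (-2, -2, 2) (written with every a and b primitive with positive leading entry and the scale carried by c; CP decompositions are not unique, and this one is verified by expanding entrywise), so rank(T) ≤ 3.
These bounds meet, so rank(T) = 3.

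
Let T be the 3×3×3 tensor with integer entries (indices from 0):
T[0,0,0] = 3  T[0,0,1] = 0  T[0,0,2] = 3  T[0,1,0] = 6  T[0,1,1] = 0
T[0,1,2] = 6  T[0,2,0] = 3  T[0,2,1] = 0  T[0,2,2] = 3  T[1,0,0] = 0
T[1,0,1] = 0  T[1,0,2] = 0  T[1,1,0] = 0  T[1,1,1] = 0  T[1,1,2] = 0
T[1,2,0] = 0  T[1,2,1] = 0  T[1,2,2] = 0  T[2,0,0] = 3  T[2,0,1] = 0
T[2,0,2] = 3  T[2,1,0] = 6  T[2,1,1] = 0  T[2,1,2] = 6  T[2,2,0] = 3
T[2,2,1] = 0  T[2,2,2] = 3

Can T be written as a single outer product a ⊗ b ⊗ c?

If T = a ⊗ b ⊗ c then every fibre of T is a multiple of the corresponding factor, so read the factors off the fibres through the nonzero entry T[0,0,0] = 3.
The mode-1 fibre T[:,0,0] = [3, 0, 3] gives a = (1, 0, 1) (primitive direction); the mode-2 fibre T[0,:,0] = [3, 6, 3] gives b = (1, 2, 1); then c[k] = T[0,0,k] / (a[0]·b[0]) = [3, 0, 3] / 1 = (3, 0, 3).
Expanding (1, 0, 1) ⊗ (1, 2, 1) ⊗ (3, 0, 3) reproduces all 27 entries of T, so T = (1, 0, 1) ⊗ (1, 2, 1) ⊗ (3, 0, 3) and rank(T) ≤ 1.
Equivalently every frontal slice T[:,:,k] is c[k] times the rank-1 matrix (1, 0, 1) ⊗ (1, 2, 1). So T has rank 1 (it is nonzero).

Yes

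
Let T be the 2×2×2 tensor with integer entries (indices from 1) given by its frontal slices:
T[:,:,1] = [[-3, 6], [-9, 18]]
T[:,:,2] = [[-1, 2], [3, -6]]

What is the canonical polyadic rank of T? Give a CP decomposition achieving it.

rank(T) = 2

Lower bound: the mode-1 unfolding of T (rows indexed by i, columns by (j,k) = (1,1), (1,2), (2,1), (2,2)) is [[-3, -1, 6, 2], [-9, 3, 18, -6]].
There the 2×2 minor on rows i ∈ {1, 2}, columns (j,k) ∈ {(1,1), (1,2)} is det [[-3, -1], [-9, 3]] = -18 ≠ 0, so this unfolding has rank ≥ 2; CP rank is at least every unfolding rank, so rank(T) ≥ 2. (This is only a lower bound: in general the CP rank may exceed every unfolding rank, so we still need to exhibit 2 rank-1 terms summing to T.)
Upper bound — finding two terms. Every mode-2 slice of T is a multiple of one matrix: T[:,j,:] = b[j]·M with b = [1, -2] and M = [[-3, -1], [-9, 3]] (rows indexed by i, columns by k). So it suffices to write M as a sum of two rank-1 matrices.
Splitting M by its rows (i = 1, 2), M = [1, 0][-3, -1]ᵀ + [0, 1][-9, 3]ᵀ.
Hence T = [1, 0] ∘ [1, -2] ∘ [-3, -1] + [0, 1] ∘ [1, -2] ∘ [-9, 3], so rank(T) ≤ 2.
These bounds meet, so rank(T) = 2.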